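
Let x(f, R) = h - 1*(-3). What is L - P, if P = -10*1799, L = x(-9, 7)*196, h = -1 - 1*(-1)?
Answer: 18578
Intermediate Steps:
h = 0 (h = -1 + 1 = 0)
x(f, R) = 3 (x(f, R) = 0 - 1*(-3) = 0 + 3 = 3)
L = 588 (L = 3*196 = 588)
P = -17990
L - P = 588 - 1*(-17990) = 588 + 17990 = 18578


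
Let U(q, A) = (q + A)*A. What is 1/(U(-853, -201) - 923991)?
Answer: -1/712137 ≈ -1.4042e-6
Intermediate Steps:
U(q, A) = A*(A + q) (U(q, A) = (A + q)*A = A*(A + q))
1/(U(-853, -201) - 923991) = 1/(-201*(-201 - 853) - 923991) = 1/(-201*(-1054) - 923991) = 1/(211854 - 923991) = 1/(-712137) = -1/712137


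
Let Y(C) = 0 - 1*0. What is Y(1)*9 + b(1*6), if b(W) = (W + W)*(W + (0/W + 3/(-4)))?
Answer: 63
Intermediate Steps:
Y(C) = 0 (Y(C) = 0 + 0 = 0)
b(W) = 2*W*(-3/4 + W) (b(W) = (2*W)*(W + (0 + 3*(-1/4))) = (2*W)*(W + (0 - 3/4)) = (2*W)*(W - 3/4) = (2*W)*(-3/4 + W) = 2*W*(-3/4 + W))
Y(1)*9 + b(1*6) = 0*9 + (1*6)*(-3 + 4*(1*6))/2 = 0 + (1/2)*6*(-3 + 4*6) = 0 + (1/2)*6*(-3 + 24) = 0 + (1/2)*6*21 = 0 + 63 = 63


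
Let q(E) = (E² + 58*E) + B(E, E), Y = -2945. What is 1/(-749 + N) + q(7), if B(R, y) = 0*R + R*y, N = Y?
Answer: 1861775/3694 ≈ 504.00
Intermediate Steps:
N = -2945
B(R, y) = R*y (B(R, y) = 0 + R*y = R*y)
q(E) = 2*E² + 58*E (q(E) = (E² + 58*E) + E*E = (E² + 58*E) + E² = 2*E² + 58*E)
1/(-749 + N) + q(7) = 1/(-749 - 2945) + 2*7*(29 + 7) = 1/(-3694) + 2*7*36 = -1/3694 + 504 = 1861775/3694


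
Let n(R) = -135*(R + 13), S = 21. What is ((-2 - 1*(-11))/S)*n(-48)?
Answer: 2025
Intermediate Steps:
n(R) = -1755 - 135*R (n(R) = -135*(13 + R) = -1755 - 135*R)
((-2 - 1*(-11))/S)*n(-48) = ((-2 - 1*(-11))/21)*(-1755 - 135*(-48)) = ((-2 + 11)*(1/21))*(-1755 + 6480) = (9*(1/21))*4725 = (3/7)*4725 = 2025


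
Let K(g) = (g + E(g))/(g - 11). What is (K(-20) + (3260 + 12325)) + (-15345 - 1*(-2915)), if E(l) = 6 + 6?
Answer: 97813/31 ≈ 3155.3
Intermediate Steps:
E(l) = 12
K(g) = (12 + g)/(-11 + g) (K(g) = (g + 12)/(g - 11) = (12 + g)/(-11 + g))
(K(-20) + (3260 + 12325)) + (-15345 - 1*(-2915)) = ((12 - 20)/(-11 - 20) + (3260 + 12325)) + (-15345 - 1*(-2915)) = (-8/(-31) + 15585) + (-15345 + 2915) = (-1/31*(-8) + 15585) - 12430 = (8/31 + 15585) - 12430 = 483143/31 - 12430 = 97813/31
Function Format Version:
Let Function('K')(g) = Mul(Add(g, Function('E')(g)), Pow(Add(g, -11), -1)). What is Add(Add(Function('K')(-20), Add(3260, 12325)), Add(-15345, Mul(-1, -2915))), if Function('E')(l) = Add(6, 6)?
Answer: Rational(97813, 31) ≈ 3155.3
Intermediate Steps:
Function('E')(l) = 12
Function('K')(g) = Mul(Pow(Add(-11, g), -1), Add(12, g)) (Function('K')(g) = Mul(Add(g, 12), Pow(Add(g, -11), -1)) = Mul(Add(12, g), Pow(Add(-11, g), -1)) = Mul(Pow(Add(-11, g), -1), Add(12, g)))
Add(Add(Function('K')(-20), Add(3260, 12325)), Add(-15345, Mul(-1, -2915))) = Add(Add(Mul(Pow(Add(-11, -20), -1), Add(12, -20)), Add(3260, 12325)), Add(-15345, Mul(-1, -2915))) = Add(Add(Mul(Pow(-31, -1), -8), 15585), Add(-15345, 2915)) = Add(Add(Mul(Rational(-1, 31), -8), 15585), -12430) = Add(Add(Rational(8, 31), 15585), -12430) = Add(Rational(483143, 31), -12430) = Rational(97813, 31)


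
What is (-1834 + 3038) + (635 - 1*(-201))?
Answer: 2040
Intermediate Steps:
(-1834 + 3038) + (635 - 1*(-201)) = 1204 + (635 + 201) = 1204 + 836 = 2040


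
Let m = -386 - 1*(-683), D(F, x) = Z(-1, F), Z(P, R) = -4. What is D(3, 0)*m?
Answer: -1188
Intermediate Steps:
D(F, x) = -4
m = 297 (m = -386 + 683 = 297)
D(3, 0)*m = -4*297 = -1188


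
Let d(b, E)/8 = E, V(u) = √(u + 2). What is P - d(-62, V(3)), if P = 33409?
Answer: 33409 - 8*√5 ≈ 33391.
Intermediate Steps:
V(u) = √(2 + u)
d(b, E) = 8*E
P - d(-62, V(3)) = 33409 - 8*√(2 + 3) = 33409 - 8*√5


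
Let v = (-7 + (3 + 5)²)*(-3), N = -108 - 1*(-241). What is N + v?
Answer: -38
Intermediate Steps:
N = 133 (N = -108 + 241 = 133)
v = -171 (v = (-7 + 8²)*(-3) = (-7 + 64)*(-3) = 57*(-3) = -171)
N + v = 133 - 171 = -38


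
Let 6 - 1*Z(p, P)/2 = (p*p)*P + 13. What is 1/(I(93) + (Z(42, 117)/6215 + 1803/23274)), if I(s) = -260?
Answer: -9643194/3146968361 ≈ -0.0030643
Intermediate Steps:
Z(p, P) = -14 - 2*P*p² (Z(p, P) = 12 - 2*((p*p)*P + 13) = 12 - 2*(p²*P + 13) = 12 - 2*(P*p² + 13) = 12 - 2*(13 + P*p²) = 12 + (-26 - 2*P*p²) = -14 - 2*P*p²)
1/(I(93) + (Z(42, 117)/6215 + 1803/23274)) = 1/(-260 + ((-14 - 2*117*42²)/6215 + 1803/23274)) = 1/(-260 + ((-14 - 2*117*1764)*(1/6215) + 1803*(1/23274))) = 1/(-260 + ((-14 - 412776)*(1/6215) + 601/7758)) = 1/(-260 + (-412790*1/6215 + 601/7758)) = 1/(-260 + (-82558/1243 + 601/7758)) = 1/(-260 - 639737921/9643194) = 1/(-3146968361/9643194) = -9643194/3146968361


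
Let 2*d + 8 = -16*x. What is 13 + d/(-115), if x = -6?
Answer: 1451/115 ≈ 12.617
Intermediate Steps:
d = 44 (d = -4 + (-16*(-6))/2 = -4 + (½)*96 = -4 + 48 = 44)
13 + d/(-115) = 13 + 44/(-115) = 13 - 1/115*44 = 13 - 44/115 = 1451/115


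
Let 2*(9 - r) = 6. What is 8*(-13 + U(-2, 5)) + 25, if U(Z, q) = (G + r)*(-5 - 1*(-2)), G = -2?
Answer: -175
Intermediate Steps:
r = 6 (r = 9 - ½*6 = 9 - 3 = 6)
U(Z, q) = -12 (U(Z, q) = (-2 + 6)*(-5 - 1*(-2)) = 4*(-5 + 2) = 4*(-3) = -12)
8*(-13 + U(-2, 5)) + 25 = 8*(-13 - 12) + 25 = 8*(-25) + 25 = -200 + 25 = -175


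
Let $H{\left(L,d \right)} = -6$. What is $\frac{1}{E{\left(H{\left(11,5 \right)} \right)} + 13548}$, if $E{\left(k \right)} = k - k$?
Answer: $\frac{1}{13548} \approx 7.3812 \cdot 10^{-5}$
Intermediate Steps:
$E{\left(k \right)} = 0$
$\frac{1}{E{\left(H{\left(11,5 \right)} \right)} + 13548} = \frac{1}{0 + 13548} = \frac{1}{13548}$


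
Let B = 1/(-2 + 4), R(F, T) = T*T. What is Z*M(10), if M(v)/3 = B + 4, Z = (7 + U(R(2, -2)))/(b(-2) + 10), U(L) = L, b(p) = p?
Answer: 297/16 ≈ 18.563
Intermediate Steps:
R(F, T) = T**2
B = 1/2 ≈ 0.50000
Z = 11/8 (Z = (7 + (-2)**2)/(-2 + 10) = (7 + 4)/8 = 11*(1/8) = 11/8 ≈ 1.3750)
M(v) = 27/2 (M(v) = 3*(1/2 + 4) = 3*(9/2) = 27/2)
Z*M(10) = (11/8)*(27/2) = 297/16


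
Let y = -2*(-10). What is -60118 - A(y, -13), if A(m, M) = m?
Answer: -60138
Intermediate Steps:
y = 20
-60118 - A(y, -13) = -60118 - 1*20 = -60118 - 20 = -60138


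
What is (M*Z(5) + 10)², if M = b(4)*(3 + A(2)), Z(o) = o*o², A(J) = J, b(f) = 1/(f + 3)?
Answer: 483025/49 ≈ 9857.7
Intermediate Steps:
b(f) = 1/(3 + f)
Z(o) = o³
M = 5/7 (M = (3 + 2)/(3 + 4) = 5/7 ≈ 0.71429)
(M*Z(5) + 10)² = ((5/7)*5³ + 10)² = ((5/7)*125 + 10)² = (625/7 + 10)² = (695/7)² = 483025/49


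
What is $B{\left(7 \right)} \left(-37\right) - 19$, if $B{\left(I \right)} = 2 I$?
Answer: $-537$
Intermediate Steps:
$B{\left(7 \right)} \left(-37\right) - 19 = 2 \cdot 7 \left(-37\right) - 19 = 14 \left(-37\right) - 19 = -518 - 19 = -537$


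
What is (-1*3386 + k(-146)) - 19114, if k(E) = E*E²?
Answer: -3134636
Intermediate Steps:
k(E) = E³
(-1*3386 + k(-146)) - 19114 = (-1*3386 + (-146)³) - 19114 = (-3386 - 3112136) - 19114 = -3115522 - 19114 = -3134636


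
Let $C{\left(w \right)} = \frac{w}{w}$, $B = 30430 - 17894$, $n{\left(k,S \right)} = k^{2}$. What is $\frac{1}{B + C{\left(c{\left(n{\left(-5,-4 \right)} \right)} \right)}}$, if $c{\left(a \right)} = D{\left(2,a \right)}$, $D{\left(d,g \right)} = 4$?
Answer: $\frac{1}{12537} \approx 7.9764 \cdot 10^{-5}$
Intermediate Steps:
$c{\left(a \right)} = 4$
$B = 12536$
$C{\left(w \right)} = 1$
$\frac{1}{B + C{\left(c{\left(n{\left(-5,-4 \right)} \right)} \right)}} = \frac{1}{12536 + 1} = \frac{1}{12537}$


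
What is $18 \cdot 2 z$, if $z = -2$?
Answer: $-72$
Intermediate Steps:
$18 \cdot 2 z = 18 \cdot 2 \left(-2\right) = 36 \left(-2\right) = -72$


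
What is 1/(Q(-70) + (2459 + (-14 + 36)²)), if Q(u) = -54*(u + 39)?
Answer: 1/4617 ≈ 0.00021659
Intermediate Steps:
Q(u) = -2106 - 54*u (Q(u) = -54*(39 + u) = -2106 - 54*u)
1/(Q(-70) + (2459 + (-14 + 36)²)) = 1/((-2106 - 54*(-70)) + (2459 + (-14 + 36)²)) = 1/((-2106 + 3780) + (2459 + 22²)) = 1/(1674 + (2459 + 484)) = 1/(1674 + 2943) = 1/4617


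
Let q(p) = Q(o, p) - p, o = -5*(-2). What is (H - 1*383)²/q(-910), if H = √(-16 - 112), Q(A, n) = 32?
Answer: 146561/942 - 3064*I*√2/471 ≈ 155.58 - 9.1999*I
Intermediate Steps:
o = 10
H = 8*I*√2 (H = √(-128) = 8*I*√2 ≈ 11.314*I)
q(p) = 32 - p
(H - 1*383)²/q(-910) = (8*I*√2 - 1*383)²/(32 - 1*(-910)) = (8*I*√2 - 383)²/(32 + 910) = (-383 + 8*I*√2)²/942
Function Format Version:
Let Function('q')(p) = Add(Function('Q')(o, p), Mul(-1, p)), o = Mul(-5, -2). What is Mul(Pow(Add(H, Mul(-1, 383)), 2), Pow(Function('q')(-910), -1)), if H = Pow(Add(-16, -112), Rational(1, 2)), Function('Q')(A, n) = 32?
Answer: Add(Rational(146561, 942), Mul(Rational(-3064, 471), I, Pow(2, Rational(1, 2)))) ≈ Add(155.58, Mul(-9.1999, I))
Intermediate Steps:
o = 10
H = Mul(8, I, Pow(2, Rational(1, 2))) (H = Pow(-128, Rational(1, 2)) = Mul(8, I, Pow(2, Rational(1, 2))) ≈ Mul(11.314, I))
Function('q')(p) = Add(32, Mul(-1, p))
Mul(Pow(Add(H, Mul(-1, 383)), 2), Pow(Function('q')(-910), -1)) = Mul(Pow(Add(Mul(8, I, Pow(2, Rational(1, 2))), Mul(-1, 383)), 2), Pow(Add(32, Mul(-1, -910)), -1)) = Mul(Pow(Add(Mul(8, I, Pow(2, Rational(1, 2))), -383), 2), Pow(Add(32, 910), -1)) = Mul(Pow(Add(-383, Mul(8, I, Pow(2, Rational(1, 2)))), 2), Pow(942, -1)) = Mul(Pow(Add(-383, Mul(8, I, Pow(2, Rational(1, 2)))), 2), Rational(1, 942)) = Mul(Rational(1, 942), Pow(Add(-383, Mul(8, I, Pow(2, Rational(1, 2)))), 2))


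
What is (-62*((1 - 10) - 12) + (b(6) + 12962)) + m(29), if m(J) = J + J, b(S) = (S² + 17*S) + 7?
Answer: 14467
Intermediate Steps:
b(S) = 7 + S² + 17*S
m(J) = 2*J
(-62*((1 - 10) - 12) + (b(6) + 12962)) + m(29) = (-62*((1 - 10) - 12) + ((7 + 6² + 17*6) + 12962)) + 2*29 = (-62*(-9 - 12) + ((7 + 36 + 102) + 12962)) + 58 = (-62*(-21) + (145 + 12962)) + 58 = (1302 + 13107) + 58 = 14409 + 58 = 14467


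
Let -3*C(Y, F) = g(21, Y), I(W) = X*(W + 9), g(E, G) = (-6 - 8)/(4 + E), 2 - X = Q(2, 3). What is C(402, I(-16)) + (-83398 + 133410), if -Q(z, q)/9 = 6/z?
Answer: 3750914/75 ≈ 50012.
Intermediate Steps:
Q(z, q) = -54/z
X = 29 (X = 2 - (-54)/2 = 2 - 1*(-27) = 2 + 27 = 29)
g(E, G) = -14/(4 + E)
I(W) = 261 + 29*W (I(W) = 29*(W + 9) = 29*(9 + W) = 261 + 29*W)
C(Y, F) = 14/75 (C(Y, F) = -(-14)/(3*(4 + 21)) = -(-14)/(3*25) = -⅓*(-14/25) = 14/75)
C(402, I(-16)) + (-83398 + 133410) = 14/75 + (-83398 + 133410) = 14/75 + 50012 = 3750914/75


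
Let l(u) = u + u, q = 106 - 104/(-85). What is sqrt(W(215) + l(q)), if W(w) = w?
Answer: sqrt(3102755)/85 ≈ 20.723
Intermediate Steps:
q = 9114/85 (q = 106 - 104*(-1)/85 = 106 - 1*(-104/85) = 106 + 104/85 = 9114/85 ≈ 107.22)
l(u) = 2*u
sqrt(W(215) + l(q)) = sqrt(215 + 2*(9114/85)) = sqrt(215 + 18228/85) = sqrt(36503/85) = sqrt(3102755)/85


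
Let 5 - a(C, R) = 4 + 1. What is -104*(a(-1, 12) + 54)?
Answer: -5616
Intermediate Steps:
a(C, R) = 0 (a(C, R) = 5 - (4 + 1) = 5 - 1*5 = 5 - 5 = 0)
-104*(a(-1, 12) + 54) = -104*(0 + 54) = -104*54 = -5616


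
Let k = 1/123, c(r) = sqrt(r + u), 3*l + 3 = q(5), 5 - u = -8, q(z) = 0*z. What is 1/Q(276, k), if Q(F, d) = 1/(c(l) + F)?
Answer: 276 + 2*sqrt(3) ≈ 279.46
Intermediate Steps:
q(z) = 0
u = 13 (u = 5 - 1*(-8) = 5 + 8 = 13)
l = -1 (l = -1 + (1/3)*0 = -1 + 0 = -1)
c(r) = sqrt(13 + r) (c(r) = sqrt(r + 13) = sqrt(13 + r))
k = 1/123 ≈ 0.0081301
Q(F, d) = 1/(F + 2*sqrt(3)) (Q(F, d) = 1/(sqrt(13 - 1) + F) = 1/(sqrt(12) + F) = 1/(2*sqrt(3) + F) = 1/(F + 2*sqrt(3)))
1/Q(276, k) = 1/(1/(276 + 2*sqrt(3))) = 276 + 2*sqrt(3)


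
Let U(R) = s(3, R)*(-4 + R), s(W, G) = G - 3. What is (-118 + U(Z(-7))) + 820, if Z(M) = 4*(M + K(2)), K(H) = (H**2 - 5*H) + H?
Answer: 2958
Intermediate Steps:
K(H) = H**2 - 4*H
Z(M) = -16 + 4*M (Z(M) = 4*(M + 2*(-4 + 2)) = 4*(M + 2*(-2)) = 4*(M - 4) = 4*(-4 + M) = -16 + 4*M)
s(W, G) = -3 + G
U(R) = (-4 + R)*(-3 + R) (U(R) = (-3 + R)*(-4 + R) = (-4 + R)*(-3 + R))
(-118 + U(Z(-7))) + 820 = (-118 + (-4 + (-16 + 4*(-7)))*(-3 + (-16 + 4*(-7)))) + 820 = (-118 + (-4 + (-16 - 28))*(-3 + (-16 - 28))) + 820 = (-118 + (-4 - 44)*(-3 - 44)) + 820 = (-118 - 48*(-47)) + 820 = (-118 + 2256) + 820 = 2138 + 820 = 2958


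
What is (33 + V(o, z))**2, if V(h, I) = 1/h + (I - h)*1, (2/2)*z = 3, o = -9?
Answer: 163216/81 ≈ 2015.0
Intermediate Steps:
z = 3
V(h, I) = I + 1/h - h (V(h, I) = 1/h + (I - h) = I + 1/h - h)
(33 + V(o, z))**2 = (33 + (3 + 1/(-9) - 1*(-9)))**2 = (33 + (3 - 1/9 + 9))**2 = (33 + 107/9)**2 = (404/9)**2 = 163216/81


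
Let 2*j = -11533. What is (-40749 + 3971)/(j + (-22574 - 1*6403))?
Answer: 73556/69487 ≈ 1.0586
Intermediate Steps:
j = -11533/2 (j = (½)*(-11533) = -11533/2 ≈ -5766.5)
(-40749 + 3971)/(j + (-22574 - 1*6403)) = (-40749 + 3971)/(-11533/2 + (-22574 - 1*6403)) = -36778/(-11533/2 + (-22574 - 6403)) = -36778/(-11533/2 - 28977) = -36778/(-69487/2) = -36778*(-2/69487) = 73556/69487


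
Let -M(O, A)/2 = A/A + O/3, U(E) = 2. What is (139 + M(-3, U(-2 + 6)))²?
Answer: 19321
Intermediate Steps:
M(O, A) = -2 - 2*O/3 (M(O, A) = -2*(A/A + O/3) = -2*(1 + O*(⅓)) = -2*(1 + O/3) = -2 - 2*O/3)
(139 + M(-3, U(-2 + 6)))² = (139 + (-2 - ⅔*(-3)))² = (139 + (-2 + 2))² = (139 + 0)² = 139² = 19321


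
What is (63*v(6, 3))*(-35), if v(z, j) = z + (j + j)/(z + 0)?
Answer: -15435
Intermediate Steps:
v(z, j) = z + 2*j/z (v(z, j) = z + (2*j)/z = z + 2*j/z)
(63*v(6, 3))*(-35) = (63*(6 + 2*3/6))*(-35) = (63*(6 + 2*3*(1/6)))*(-35) = (63*(6 + 1))*(-35) = (63*7)*(-35) = 441*(-35) = -15435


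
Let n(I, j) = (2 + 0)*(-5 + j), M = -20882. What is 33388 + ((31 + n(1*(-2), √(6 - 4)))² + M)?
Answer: 12955 + 84*√2 ≈ 13074.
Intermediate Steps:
n(I, j) = -10 + 2*j (n(I, j) = 2*(-5 + j) = -10 + 2*j)
33388 + ((31 + n(1*(-2), √(6 - 4)))² + M) = 33388 + ((31 + (-10 + 2*√(6 - 4)))² - 20882) = 33388 + ((31 + (-10 + 2*√2))² - 20882) = 33388 + ((21 + 2*√2)² - 20882) = 33388 + (-20882 + (21 + 2*√2)²) = 12506 + (21 + 2*√2)²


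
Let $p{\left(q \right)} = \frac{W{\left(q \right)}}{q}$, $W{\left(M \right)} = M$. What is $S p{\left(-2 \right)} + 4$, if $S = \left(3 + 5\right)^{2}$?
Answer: $68$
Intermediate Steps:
$S = 64$ ($S = 8^{2} = 64$)
$p{\left(q \right)} = 1$ ($p{\left(q \right)} = \frac{q}{q} = 1$)
$S p{\left(-2 \right)} + 4 = 64 \cdot 1 + 4 = 64 + 4 = 68$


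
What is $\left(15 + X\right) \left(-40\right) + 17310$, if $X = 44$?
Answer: $14950$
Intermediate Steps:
$\left(15 + X\right) \left(-40\right) + 17310 = \left(15 + 44\right) \left(-40\right) + 17310 = 59 \left(-40\right) + 17310 = -2360 + 17310 = 14950$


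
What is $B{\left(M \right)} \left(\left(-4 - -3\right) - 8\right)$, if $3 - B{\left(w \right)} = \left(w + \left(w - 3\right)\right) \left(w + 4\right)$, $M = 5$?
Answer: $540$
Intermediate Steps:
$B{\left(w \right)} = 3 - \left(-3 + 2 w\right) \left(4 + w\right)$ ($B{\left(w \right)} = 3 - \left(w + \left(w - 3\right)\right) \left(w + 4\right) = 3 - \left(w + \left(-3 + w\right)\right) \left(4 + w\right) = 3 - \left(-3 + 2 w\right) \left(4 + w\right)$)
$B{\left(M \right)} \left(\left(-4 - -3\right) - 8\right) = \left(15 - 25 - 2 \cdot 5^{2}\right) \left(\left(-4 - -3\right) - 8\right) = \left(15 - 25 - 50\right) \left(\left(-4 + 3\right) - 8\right) = \left(15 - 25 - 50\right) \left(-1 - 8\right) = \left(-60\right) \left(-9\right) = 540$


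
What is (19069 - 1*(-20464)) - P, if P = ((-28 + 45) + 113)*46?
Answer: 33553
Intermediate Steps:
P = 5980 (P = (17 + 113)*46 = 130*46 = 5980)
(19069 - 1*(-20464)) - P = (19069 - 1*(-20464)) - 1*5980 = (19069 + 20464) - 5980 = 39533 - 5980 = 33553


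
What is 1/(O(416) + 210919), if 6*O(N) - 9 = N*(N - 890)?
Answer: 2/356113 ≈ 5.6162e-6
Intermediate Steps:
O(N) = 3/2 + N*(-890 + N)/6 (O(N) = 3/2 + (N*(N - 890))/6 = 3/2 + (N*(-890 + N))/6 = 3/2 + N*(-890 + N)/6)
1/(O(416) + 210919) = 1/((3/2 - 445/3*416 + (1/6)*416**2) + 210919) = 1/((3/2 - 185120/3 + (1/6)*173056) + 210919) = 1/((3/2 - 185120/3 + 86528/3) + 210919) = 1/(-65725/2 + 210919) = 1/(356113/2) = 2/356113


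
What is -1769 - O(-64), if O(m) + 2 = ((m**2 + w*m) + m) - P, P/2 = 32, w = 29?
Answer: -3879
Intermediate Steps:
P = 64 (P = 2*32 = 64)
O(m) = -66 + m**2 + 30*m (O(m) = -2 + (((m**2 + 29*m) + m) - 1*64) = -2 + ((m**2 + 30*m) - 64) = -2 + (-64 + m**2 + 30*m) = -66 + m**2 + 30*m)
-1769 - O(-64) = -1769 - (-66 + (-64)**2 + 30*(-64)) = -1769 - (-66 + 4096 - 1920) = -1769 - 1*2110 = -1769 - 2110 = -3879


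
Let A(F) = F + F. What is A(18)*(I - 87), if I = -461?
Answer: -19728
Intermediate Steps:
A(F) = 2*F
A(18)*(I - 87) = (2*18)*(-461 - 87) = 36*(-548) = -19728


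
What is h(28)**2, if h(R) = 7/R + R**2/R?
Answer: 12769/16 ≈ 798.06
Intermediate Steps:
h(R) = R + 7/R (h(R) = 7/R + R = R + 7/R)
h(28)**2 = (28 + 7/28)**2 = (28 + 7*(1/28))**2 = (28 + 1/4)**2 = (113/4)**2 = 12769/16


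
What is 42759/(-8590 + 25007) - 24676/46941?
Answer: 1602044327/770630397 ≈ 2.0789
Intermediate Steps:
42759/(-8590 + 25007) - 24676/46941 = 42759/16417 - 24676*1/46941 = 42759*(1/16417) - 24676/46941 = 42759/16417 - 24676/46941 = 1602044327/770630397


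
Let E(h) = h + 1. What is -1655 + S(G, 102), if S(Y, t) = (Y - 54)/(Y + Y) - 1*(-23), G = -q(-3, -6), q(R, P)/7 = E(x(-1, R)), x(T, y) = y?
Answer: -11434/7 ≈ -1633.4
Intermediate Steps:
E(h) = 1 + h
q(R, P) = 7 + 7*R (q(R, P) = 7*(1 + R) = 7 + 7*R)
G = 14 (G = -(7 + 7*(-3)) = -(7 - 21) = -1*(-14) = 14)
S(Y, t) = 23 + (-54 + Y)/(2*Y) (S(Y, t) = (-54 + Y)/((2*Y)) + 23 = (-54 + Y)*(1/(2*Y)) + 23 = (-54 + Y)/(2*Y) + 23 = 23 + (-54 + Y)/(2*Y))
-1655 + S(G, 102) = -1655 + (47/2 - 27/14) = -1655 + 151/7 = -11434/7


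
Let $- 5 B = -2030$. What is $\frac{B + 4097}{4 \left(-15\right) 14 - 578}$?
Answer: $- \frac{4503}{1418} \approx -3.1756$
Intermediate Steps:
$B = 406$ ($B = \left(- \frac{1}{5}\right) \left(-2030\right) = 406$)
$\frac{B + 4097}{4 \left(-15\right) 14 - 578} = \frac{406 + 4097}{4 \left(-15\right) 14 - 578} = \frac{4503}{\left(-60\right) 14 - 578} = \frac{4503}{-840 - 578} = \frac{4503}{-1418} = 4503 \left(- \frac{1}{1418}\right) = - \frac{4503}{1418}$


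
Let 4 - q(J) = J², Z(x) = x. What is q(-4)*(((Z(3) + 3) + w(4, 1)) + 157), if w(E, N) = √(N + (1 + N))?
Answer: -1956 - 12*√3 ≈ -1976.8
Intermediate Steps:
w(E, N) = √(1 + 2*N)
q(J) = 4 - J²
q(-4)*(((Z(3) + 3) + w(4, 1)) + 157) = (4 - 1*(-4)²)*(((3 + 3) + √(1 + 2*1)) + 157) = (4 - 1*16)*((6 + √(1 + 2)) + 157) = (4 - 16)*((6 + √3) + 157) = -12*(163 + √3) = -1956 - 12*√3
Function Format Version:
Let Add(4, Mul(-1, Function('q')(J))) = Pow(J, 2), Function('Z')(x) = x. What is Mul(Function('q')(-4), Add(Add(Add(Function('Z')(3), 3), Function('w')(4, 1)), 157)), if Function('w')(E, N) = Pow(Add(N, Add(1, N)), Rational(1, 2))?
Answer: Add(-1956, Mul(-12, Pow(3, Rational(1, 2)))) ≈ -1976.8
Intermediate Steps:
Function('w')(E, N) = Pow(Add(1, Mul(2, N)), Rational(1, 2))
Function('q')(J) = Add(4, Mul(-1, Pow(J, 2)))
Mul(Function('q')(-4), Add(Add(Add(Function('Z')(3), 3), Function('w')(4, 1)), 157)) = Mul(Add(4, Mul(-1, Pow(-4, 2))), Add(Add(Add(3, 3), Pow(Add(1, Mul(2, 1)), Rational(1, 2))), 157)) = Mul(Add(4, Mul(-1, 16)), Add(Add(6, Pow(Add(1, 2), Rational(1, 2))), 157)) = Mul(Add(4, -16), Add(Add(6, Pow(3, Rational(1, 2))), 157)) = Mul(-12, Add(163, Pow(3, Rational(1, 2)))) = Add(-1956, Mul(-12, Pow(3, Rational(1, 2))))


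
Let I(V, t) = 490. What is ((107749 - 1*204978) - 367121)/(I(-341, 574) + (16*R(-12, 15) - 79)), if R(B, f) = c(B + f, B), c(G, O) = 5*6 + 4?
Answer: -92870/191 ≈ -486.23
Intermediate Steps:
c(G, O) = 34 (c(G, O) = 30 + 4 = 34)
R(B, f) = 34
((107749 - 1*204978) - 367121)/(I(-341, 574) + (16*R(-12, 15) - 79)) = ((107749 - 1*204978) - 367121)/(490 + (16*34 - 79)) = ((107749 - 204978) - 367121)/(490 + (544 - 79)) = (-97229 - 367121)/(490 + 465) = -464350/955 = -464350*1/955 = -92870/191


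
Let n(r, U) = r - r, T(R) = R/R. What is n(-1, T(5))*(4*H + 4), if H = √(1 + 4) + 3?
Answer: 0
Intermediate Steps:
T(R) = 1
n(r, U) = 0
H = 3 + √5 (H = √5 + 3 = 3 + √5 ≈ 5.2361)
n(-1, T(5))*(4*H + 4) = 0*(4*(3 + √5) + 4) = 0*((12 + 4*√5) + 4) = 0*(16 + 4*√5) = 0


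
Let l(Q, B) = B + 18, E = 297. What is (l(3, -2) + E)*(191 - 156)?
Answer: 10955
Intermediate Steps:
l(Q, B) = 18 + B
(l(3, -2) + E)*(191 - 156) = ((18 - 2) + 297)*(191 - 156) = (16 + 297)*35 = 313*35 = 10955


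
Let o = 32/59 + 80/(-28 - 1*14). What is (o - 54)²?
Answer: 4705136836/1535121 ≈ 3065.0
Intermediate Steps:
o = -1688/1239 (o = 32*(1/59) + 80/(-28 - 14) = 32/59 + 80/(-42) = 32/59 + 80*(-1/42) = 32/59 - 40/21 = -1688/1239 ≈ -1.3624)
(o - 54)² = (-1688/1239 - 54)² = (-68594/1239)² = 4705136836/1535121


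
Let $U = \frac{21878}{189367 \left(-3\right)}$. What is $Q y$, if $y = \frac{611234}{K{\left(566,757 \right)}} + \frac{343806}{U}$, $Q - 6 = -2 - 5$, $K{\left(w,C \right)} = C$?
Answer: $\frac{73920621226945}{8280823} \approx 8.9267 \cdot 10^{6}$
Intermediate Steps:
$U = - \frac{21878}{568101}$ ($U = \frac{21878}{-568101} = 21878 \left(- \frac{1}{568101}\right) = - \frac{21878}{568101} \approx -0.038511$)
$Q = -1$ ($Q = 6 - 7 = -1$)
$y = - \frac{73920621226945}{8280823}$ ($y = \frac{611234}{757} + \frac{343806}{- \frac{21878}{568101}} = 611234 \cdot \frac{1}{757} + 343806 \left(- \frac{568101}{21878}\right) = \frac{611234}{757} - \frac{97658266203}{10939} = - \frac{73920621226945}{8280823} \approx -8.9267 \cdot 10^{6}$)
$Q y = \left(-1\right) \left(- \frac{73920621226945}{8280823}\right) = \frac{73920621226945}{8280823}$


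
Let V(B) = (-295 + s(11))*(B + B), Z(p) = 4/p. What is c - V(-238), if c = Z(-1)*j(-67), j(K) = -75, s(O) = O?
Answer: -134884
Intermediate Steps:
c = 300 (c = (4/(-1))*(-75) = (4*(-1))*(-75) = -4*(-75) = 300)
V(B) = -568*B (V(B) = (-295 + 11)*(B + B) = -568*B)
c - V(-238) = 300 - (-568)*(-238) = 300 - 1*135184 = 300 - 135184 = -134884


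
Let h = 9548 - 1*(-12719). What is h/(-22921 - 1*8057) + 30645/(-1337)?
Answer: -979091789/41417586 ≈ -23.640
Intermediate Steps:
h = 22267 (h = 9548 + 12719 = 22267)
h/(-22921 - 1*8057) + 30645/(-1337) = 22267/(-22921 - 1*8057) + 30645/(-1337) = 22267/(-22921 - 8057) + 30645*(-1/1337) = 22267/(-30978) - 30645/1337 = 22267*(-1/30978) - 30645/1337 = -22267/30978 - 30645/1337 = -979091789/41417586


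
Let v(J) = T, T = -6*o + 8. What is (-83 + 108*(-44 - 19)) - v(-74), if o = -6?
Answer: -6931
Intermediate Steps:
T = 44 (T = -6*(-6) + 8 = 36 + 8 = 44)
v(J) = 44
(-83 + 108*(-44 - 19)) - v(-74) = (-83 + 108*(-44 - 19)) - 1*44 = (-83 + 108*(-63)) - 44 = (-83 - 6804) - 44 = -6887 - 44 = -6931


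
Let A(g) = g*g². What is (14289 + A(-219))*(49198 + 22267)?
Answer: -749608534050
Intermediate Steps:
A(g) = g³
(14289 + A(-219))*(49198 + 22267) = (14289 + (-219)³)*(49198 + 22267) = (14289 - 10503459)*71465 = -10489170*71465 = -749608534050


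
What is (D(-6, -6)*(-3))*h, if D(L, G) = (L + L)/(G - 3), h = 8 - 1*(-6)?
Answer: -56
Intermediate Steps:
h = 14 (h = 8 + 6 = 14)
D(L, G) = 2*L/(-3 + G) (D(L, G) = (2*L)/(-3 + G) = 2*L/(-3 + G))
(D(-6, -6)*(-3))*h = ((2*(-6)/(-3 - 6))*(-3))*14 = ((2*(-6)/(-9))*(-3))*14 = ((2*(-6)*(-⅑))*(-3))*14 = ((4/3)*(-3))*14 = -4*14 = -56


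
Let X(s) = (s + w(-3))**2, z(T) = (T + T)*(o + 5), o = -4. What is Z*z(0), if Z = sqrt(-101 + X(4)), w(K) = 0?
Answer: 0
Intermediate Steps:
z(T) = 2*T (z(T) = (T + T)*(-4 + 5) = (2*T)*1 = 2*T)
X(s) = s**2 (X(s) = (s + 0)**2 = s**2)
Z = I*sqrt(85) (Z = sqrt(-101 + 4**2) = sqrt(-101 + 16) = sqrt(-85) = I*sqrt(85) ≈ 9.2195*I)
Z*z(0) = (I*sqrt(85))*(2*0) = (I*sqrt(85))*0 = 0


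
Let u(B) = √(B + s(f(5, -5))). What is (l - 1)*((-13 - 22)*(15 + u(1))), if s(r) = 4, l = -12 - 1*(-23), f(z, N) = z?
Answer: -5250 - 350*√5 ≈ -6032.6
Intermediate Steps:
l = 11 (l = -12 + 23 = 11)
u(B) = √(4 + B) (u(B) = √(B + 4) = √(4 + B))
(l - 1)*((-13 - 22)*(15 + u(1))) = (11 - 1)*((-13 - 22)*(15 + √(4 + 1))) = 10*(-35*(15 + √5)) = 10*(-525 - 35*√5) = -5250 - 350*√5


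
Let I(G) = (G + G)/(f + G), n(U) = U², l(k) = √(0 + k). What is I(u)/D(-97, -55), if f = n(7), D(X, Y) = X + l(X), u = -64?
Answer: -64/735 - 64*I*√97/71295 ≈ -0.087075 - 0.0088411*I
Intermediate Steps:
l(k) = √k
D(X, Y) = X + √X
f = 49 (f = 7² = 49)
I(G) = 2*G/(49 + G) (I(G) = (G + G)/(49 + G) = (2*G)/(49 + G) = 2*G/(49 + G))
I(u)/D(-97, -55) = (2*(-64)/(49 - 64))/(-97 + √(-97)) = (2*(-64)/(-15))/(-97 + I*√97) = (2*(-64)*(-1/15))/(-97 + I*√97) = 128/(15*(-97 + I*√97))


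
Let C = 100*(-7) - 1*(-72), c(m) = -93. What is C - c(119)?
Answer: -535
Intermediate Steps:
C = -628 (C = -700 + 72 = -628)
C - c(119) = -628 - 1*(-93) = -628 + 93 = -535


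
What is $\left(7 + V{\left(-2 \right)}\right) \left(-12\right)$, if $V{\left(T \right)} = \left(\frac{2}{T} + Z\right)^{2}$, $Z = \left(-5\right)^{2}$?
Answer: $-6996$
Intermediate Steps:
$Z = 25$
$V{\left(T \right)} = \left(25 + \frac{2}{T}\right)^{2}$ ($V{\left(T \right)} = \left(\frac{2}{T} + 25\right)^{2} = \left(25 + \frac{2}{T}\right)^{2}$)
$\left(7 + V{\left(-2 \right)}\right) \left(-12\right) = \left(7 + \frac{\left(2 + 25 \left(-2\right)\right)^{2}}{4}\right) \left(-12\right) = \left(7 + \frac{\left(2 - 50\right)^{2}}{4}\right) \left(-12\right) = \left(7 + \frac{\left(-48\right)^{2}}{4}\right) \left(-12\right) = \left(7 + \frac{1}{4} \cdot 2304\right) \left(-12\right) = \left(7 + 576\right) \left(-12\right) = 583 \left(-12\right) = -6996$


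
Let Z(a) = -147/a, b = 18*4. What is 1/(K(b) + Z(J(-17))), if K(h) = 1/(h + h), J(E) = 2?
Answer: -144/10583 ≈ -0.013607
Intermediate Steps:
b = 72
K(h) = 1/(2*h)
1/(K(b) + Z(J(-17))) = 1/((1/2)/72 - 147/2) = 1/((1/2)*(1/72) - 147*1/2) = 1/(1/144 - 147/2) = 1/(-10583/144) = -144/10583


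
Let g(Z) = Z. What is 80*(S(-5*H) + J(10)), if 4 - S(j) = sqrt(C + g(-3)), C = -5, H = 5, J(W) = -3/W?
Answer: 296 - 160*I*sqrt(2) ≈ 296.0 - 226.27*I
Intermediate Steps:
S(j) = 4 - 2*I*sqrt(2) (S(j) = 4 - sqrt(-5 - 3) = 4 - sqrt(-8) = 4 - 2*I*sqrt(2))
80*(S(-5*H) + J(10)) = 80*((4 - 2*I*sqrt(2)) - 3/10) = 80*(37/10 - 2*I*sqrt(2)) = 296 - 160*I*sqrt(2)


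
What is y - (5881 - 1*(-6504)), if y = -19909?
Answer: -32294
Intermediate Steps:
y - (5881 - 1*(-6504)) = -19909 - (5881 - 1*(-6504)) = -19909 - (5881 + 6504) = -19909 - 1*12385 = -19909 - 12385 = -32294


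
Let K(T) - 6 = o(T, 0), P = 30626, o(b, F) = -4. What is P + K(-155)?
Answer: 30628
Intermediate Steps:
K(T) = 2 (K(T) = 6 - 4 = 2)
P + K(-155) = 30626 + 2 = 30628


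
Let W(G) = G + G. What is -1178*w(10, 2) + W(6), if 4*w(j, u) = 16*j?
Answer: -47108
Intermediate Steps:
W(G) = 2*G
w(j, u) = 4*j (w(j, u) = (16*j)/4 = 4*j)
-1178*w(10, 2) + W(6) = -4712*10 + 2*6 = -1178*40 + 12 = -47120 + 12 = -47108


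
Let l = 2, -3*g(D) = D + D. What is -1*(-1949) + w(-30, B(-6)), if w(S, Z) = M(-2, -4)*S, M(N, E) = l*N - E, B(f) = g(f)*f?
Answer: 1949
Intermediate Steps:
g(D) = -2*D/3 (g(D) = -(D + D)/3 = -2*D/3)
B(f) = -2*f²/3 (B(f) = (-2*f/3)*f = -2*f²/3)
M(N, E) = -E + 2*N (M(N, E) = 2*N - E = -E + 2*N)
w(S, Z) = 0 (w(S, Z) = (-1*(-4) + 2*(-2))*S = (4 - 4)*S = 0*S = 0)
-1*(-1949) + w(-30, B(-6)) = -1*(-1949) + 0 = 1949 + 0 = 1949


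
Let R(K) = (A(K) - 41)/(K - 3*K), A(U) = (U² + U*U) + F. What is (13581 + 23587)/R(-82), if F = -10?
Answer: 6095552/13397 ≈ 454.99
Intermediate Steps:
A(U) = -10 + 2*U² (A(U) = (U² + U*U) - 10 = (U² + U²) - 10 = 2*U² - 10 = -10 + 2*U²)
R(K) = -(-51 + 2*K²)/(2*K) (R(K) = ((-10 + 2*K²) - 41)/(K - 3*K) = (-51 + 2*K²)/((-2*K)) = (-51 + 2*K²)*(-1/(2*K)) = -(-51 + 2*K²)/(2*K))
(13581 + 23587)/R(-82) = (13581 + 23587)/(-1*(-82) + (51/2)/(-82)) = 37168/(82 + (51/2)*(-1/82)) = 37168/(82 - 51/164) = 37168/(13397/164) = 37168*(164/13397) = 6095552/13397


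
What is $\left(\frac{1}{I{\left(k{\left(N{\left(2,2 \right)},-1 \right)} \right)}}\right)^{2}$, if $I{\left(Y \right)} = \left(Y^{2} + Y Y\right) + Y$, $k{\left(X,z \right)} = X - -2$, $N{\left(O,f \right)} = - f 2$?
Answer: $\frac{1}{36} \approx 0.027778$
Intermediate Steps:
$N{\left(O,f \right)} = - 2 f$
$k{\left(X,z \right)} = 2 + X$ ($k{\left(X,z \right)} = X + 2 = 2 + X$)
$I{\left(Y \right)} = Y + 2 Y^{2}$ ($I{\left(Y \right)} = \left(Y^{2} + Y^{2}\right) + Y = 2 Y^{2} + Y = Y + 2 Y^{2}$)
$\left(\frac{1}{I{\left(k{\left(N{\left(2,2 \right)},-1 \right)} \right)}}\right)^{2} = \left(\frac{1}{\left(2 - 4\right) \left(1 + 2 \left(2 - 4\right)\right)}\right)^{2} = \left(\frac{1}{\left(-2\right) \left(1 + 2 \left(-2\right)\right)}\right)^{2} = \left(\frac{1}{\left(-2\right) \left(1 - 4\right)}\right)^{2} = \left(\frac{1}{\left(-2\right) \left(-3\right)}\right)^{2} = \left(\frac{1}{6}\right)^{2} = \frac{1}{36}$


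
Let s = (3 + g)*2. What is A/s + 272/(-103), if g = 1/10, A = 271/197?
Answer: -1521539/629021 ≈ -2.4189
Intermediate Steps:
A = 271/197 (A = 271*(1/197) = 271/197 ≈ 1.3756)
g = ⅒ ≈ 0.10000
s = 31/5 (s = (3 + ⅒)*2 = (31/10)*2 = 31/5 ≈ 6.2000)
A/s + 272/(-103) = 271/(197*(31/5)) + 272/(-103) = (271/197)*(5/31) + 272*(-1/103) = 1355/6107 - 272/103 = -1521539/629021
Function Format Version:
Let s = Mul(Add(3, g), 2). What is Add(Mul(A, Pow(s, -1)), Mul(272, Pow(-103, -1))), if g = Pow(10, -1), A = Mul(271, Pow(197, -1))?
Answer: Rational(-1521539, 629021) ≈ -2.4189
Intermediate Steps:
A = Rational(271, 197) (A = Mul(271, Rational(1, 197)) = Rational(271, 197) ≈ 1.3756)
g = Rational(1, 10) ≈ 0.10000
s = Rational(31, 5) (s = Mul(Add(3, Rational(1, 10)), 2) = Mul(Rational(31, 10), 2) = Rational(31, 5) ≈ 6.2000)
Add(Mul(A, Pow(s, -1)), Mul(272, Pow(-103, -1))) = Add(Mul(Rational(271, 197), Pow(Rational(31, 5), -1)), Mul(272, Pow(-103, -1))) = Add(Mul(Rational(271, 197), Rational(5, 31)), Mul(272, Rational(-1, 103))) = Add(Rational(1355, 6107), Rational(-272, 103)) = Rational(-1521539, 629021)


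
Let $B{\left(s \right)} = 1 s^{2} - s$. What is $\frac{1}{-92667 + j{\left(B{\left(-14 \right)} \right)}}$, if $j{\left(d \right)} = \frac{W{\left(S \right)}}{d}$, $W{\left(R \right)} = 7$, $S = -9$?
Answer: $- \frac{30}{2780009} \approx -1.0791 \cdot 10^{-5}$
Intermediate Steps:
$B{\left(s \right)} = s^{2} - s$
$j{\left(d \right)} = \frac{7}{d}$
$\frac{1}{-92667 + j{\left(B{\left(-14 \right)} \right)}} = \frac{1}{-92667 + \frac{7}{\left(-14\right) \left(-1 - 14\right)}} = \frac{1}{-92667 + \frac{7}{\left(-14\right) \left(-15\right)}} = \frac{1}{-92667 + \frac{7}{210}} = \frac{1}{-92667 + 7 \cdot \frac{1}{210}} = \frac{1}{-92667 + \frac{1}{30}} = \frac{1}{- \frac{2780009}{30}} = - \frac{30}{2780009}$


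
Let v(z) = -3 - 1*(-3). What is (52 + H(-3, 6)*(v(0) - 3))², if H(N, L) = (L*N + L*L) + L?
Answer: 400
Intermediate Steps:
H(N, L) = L + L² + L*N (H(N, L) = (L*N + L²) + L = (L² + L*N) + L = L + L² + L*N)
v(z) = 0 (v(z) = -3 + 3 = 0)
(52 + H(-3, 6)*(v(0) - 3))² = (52 + (6*(1 + 6 - 3))*(0 - 3))² = (52 + (6*4)*(-3))² = (52 + 24*(-3))² = (52 - 72)² = (-20)² = 400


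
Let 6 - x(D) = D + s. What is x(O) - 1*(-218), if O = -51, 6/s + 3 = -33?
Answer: 1651/6 ≈ 275.17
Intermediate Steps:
s = -1/6 (s = 6/(-3 - 33) = 6/(-36) = 6*(-1/36) = -1/6 ≈ -0.16667)
x(D) = 37/6 - D (x(D) = 6 - (D - 1/6) = 6 - (-1/6 + D) = 6 + (1/6 - D) = 37/6 - D)
x(O) - 1*(-218) = (37/6 - 1*(-51)) - 1*(-218) = (37/6 + 51) + 218 = 343/6 + 218 = 1651/6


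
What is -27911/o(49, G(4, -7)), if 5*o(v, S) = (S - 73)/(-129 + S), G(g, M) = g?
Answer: -17444375/69 ≈ -2.5282e+5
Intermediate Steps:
o(v, S) = (-73 + S)/(5*(-129 + S)) (o(v, S) = ((S - 73)/(-129 + S))/5 = ((-73 + S)/(-129 + S))/5 = (-73 + S)/(5*(-129 + S)))
-27911/o(49, G(4, -7)) = -27911*5*(-129 + 4)/(-73 + 4) = -27911/((⅕)*(-69)/(-125)) = -27911/((⅕)*(-1/125)*(-69)) = -27911/69/625 = -27911*625/69 = -17444375/69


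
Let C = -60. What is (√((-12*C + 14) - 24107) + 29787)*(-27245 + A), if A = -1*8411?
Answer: -1062085272 - 748776*I*√53 ≈ -1.0621e+9 - 5.4512e+6*I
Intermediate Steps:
A = -8411
(√((-12*C + 14) - 24107) + 29787)*(-27245 + A) = (√((-12*(-60) + 14) - 24107) + 29787)*(-27245 - 8411) = (√((720 + 14) - 24107) + 29787)*(-35656) = (√(734 - 24107) + 29787)*(-35656) = (√(-23373) + 29787)*(-35656) = (21*I*√53 + 29787)*(-35656) = (29787 + 21*I*√53)*(-35656) = -1062085272 - 748776*I*√53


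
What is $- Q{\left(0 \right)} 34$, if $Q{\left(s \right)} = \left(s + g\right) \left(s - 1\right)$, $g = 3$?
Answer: $102$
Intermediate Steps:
$Q{\left(s \right)} = \left(-1 + s\right) \left(3 + s\right)$ ($Q{\left(s \right)} = \left(s + 3\right) \left(s - 1\right) = \left(3 + s\right) \left(-1 + s\right) = \left(-1 + s\right) \left(3 + s\right)$)
$- Q{\left(0 \right)} 34 = - (-3 + 0^{2} + 2 \cdot 0) 34 = - (-3 + 0 + 0) 34 = \left(-1\right) \left(-3\right) 34 = 3 \cdot 34 = 102$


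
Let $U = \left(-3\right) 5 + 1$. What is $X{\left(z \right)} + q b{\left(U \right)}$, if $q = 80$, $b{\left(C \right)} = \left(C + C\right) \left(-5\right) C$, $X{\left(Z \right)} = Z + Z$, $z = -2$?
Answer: $-156804$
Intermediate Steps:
$X{\left(Z \right)} = 2 Z$
$U = -14$ ($U = -15 + 1 = -14$)
$b{\left(C \right)} = - 10 C^{2}$ ($b{\left(C \right)} = 2 C \left(-5\right) C = - 10 C C = - 10 C^{2}$)
$X{\left(z \right)} + q b{\left(U \right)} = 2 \left(-2\right) + 80 \left(- 10 \left(-14\right)^{2}\right) = -4 + 80 \left(\left(-10\right) 196\right) = -4 + 80 \left(-1960\right) = -4 - 156800 = -156804$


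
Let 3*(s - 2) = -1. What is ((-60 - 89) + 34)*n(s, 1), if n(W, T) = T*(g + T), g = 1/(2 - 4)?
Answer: -115/2 ≈ -57.500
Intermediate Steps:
s = 5/3 (s = 2 + (⅓)*(-1) = 2 - ⅓ = 5/3 ≈ 1.6667)
g = -½ (g = 1/(-2) = -½ ≈ -0.50000)
n(W, T) = T*(-½ + T)
((-60 - 89) + 34)*n(s, 1) = ((-60 - 89) + 34)*(1*(-½ + 1)) = (-149 + 34)*(1*(½)) = -115*½ = -115/2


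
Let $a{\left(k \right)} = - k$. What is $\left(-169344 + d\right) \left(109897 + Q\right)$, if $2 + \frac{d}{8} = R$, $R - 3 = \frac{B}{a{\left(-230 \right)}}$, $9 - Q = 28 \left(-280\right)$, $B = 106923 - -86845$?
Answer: $- \frac{2201681587728}{115} \approx -1.9145 \cdot 10^{10}$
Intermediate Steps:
$B = 193768$ ($B = 106923 + 86845 = 193768$)
$Q = 7849$ ($Q = 9 - 28 \left(-280\right) = 9 - -7840 = 9 + 7840 = 7849$)
$R = \frac{97229}{115}$ ($R = 3 + \frac{193768}{\left(-1\right) \left(-230\right)} = 3 + \frac{193768}{230} = 3 + 193768 \cdot \frac{1}{230} = 3 + \frac{96884}{115} = \frac{97229}{115} \approx 845.47$)
$d = \frac{775992}{115}$ ($d = -16 + 8 \cdot \frac{97229}{115} = -16 + \frac{777832}{115} = \frac{775992}{115} \approx 6747.8$)
$\left(-169344 + d\right) \left(109897 + Q\right) = \left(-169344 + \frac{775992}{115}\right) \left(109897 + 7849\right) = \left(- \frac{18698568}{115}\right) 117746 = - \frac{2201681587728}{115}$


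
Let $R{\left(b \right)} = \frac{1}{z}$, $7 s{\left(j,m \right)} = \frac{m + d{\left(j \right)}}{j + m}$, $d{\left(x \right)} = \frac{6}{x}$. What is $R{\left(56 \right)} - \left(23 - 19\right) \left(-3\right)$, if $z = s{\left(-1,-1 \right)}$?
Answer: $14$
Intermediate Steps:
$s{\left(j,m \right)} = \frac{m + \frac{6}{j}}{7 \left(j + m\right)}$ ($s{\left(j,m \right)} = \frac{\left(m + \frac{6}{j}\right) \frac{1}{j + m}}{7} = \frac{\frac{1}{j + m} \left(m + \frac{6}{j}\right)}{7} = \frac{m + \frac{6}{j}}{7 \left(j + m\right)}$)
$z = \frac{1}{2}$ ($z = \frac{6 - -1}{7 \left(-1\right) \left(-1 - 1\right)} = \frac{1}{7} \left(-1\right) \frac{1}{-2} \left(6 + 1\right) = \frac{1}{7} \left(-1\right) \left(- \frac{1}{2}\right) 7 = \frac{1}{2} \approx 0.5$)
$R{\left(b \right)} = 2$ ($R{\left(b \right)} = \frac{1}{\frac{1}{2}} = 2$)
$R{\left(56 \right)} - \left(23 - 19\right) \left(-3\right) = 2 - \left(23 - 19\right) \left(-3\right) = 2 - 4 \left(-3\right) = 2 - -12 = 2 + 12 = 14$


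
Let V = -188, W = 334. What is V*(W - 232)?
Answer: -19176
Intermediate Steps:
V*(W - 232) = -188*(334 - 232) = -188*102 = -19176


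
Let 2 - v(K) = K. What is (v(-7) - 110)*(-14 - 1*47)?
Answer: 6161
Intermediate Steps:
v(K) = 2 - K
(v(-7) - 110)*(-14 - 1*47) = ((2 - 1*(-7)) - 110)*(-14 - 1*47) = ((2 + 7) - 110)*(-14 - 47) = (9 - 110)*(-61) = -101*(-61) = 6161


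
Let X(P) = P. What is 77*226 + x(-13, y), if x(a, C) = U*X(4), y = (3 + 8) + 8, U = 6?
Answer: 17426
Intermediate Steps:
y = 19 (y = 11 + 8 = 19)
x(a, C) = 24 (x(a, C) = 6*4 = 24)
77*226 + x(-13, y) = 77*226 + 24 = 17402 + 24 = 17426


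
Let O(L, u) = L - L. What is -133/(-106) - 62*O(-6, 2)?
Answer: 133/106 ≈ 1.2547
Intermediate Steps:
O(L, u) = 0
-133/(-106) - 62*O(-6, 2) = -133/(-106) - 62*0 = -133*(-1/106) + 0 = 133/106 + 0 = 133/106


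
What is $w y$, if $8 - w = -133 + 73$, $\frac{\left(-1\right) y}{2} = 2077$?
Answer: $-282472$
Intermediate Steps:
$y = -4154$ ($y = \left(-2\right) 2077 = -4154$)
$w = 68$ ($w = 8 - \left(-133 + 73\right) = 8 - -60 = 8 + 60 = 68$)
$w y = 68 \left(-4154\right) = -282472$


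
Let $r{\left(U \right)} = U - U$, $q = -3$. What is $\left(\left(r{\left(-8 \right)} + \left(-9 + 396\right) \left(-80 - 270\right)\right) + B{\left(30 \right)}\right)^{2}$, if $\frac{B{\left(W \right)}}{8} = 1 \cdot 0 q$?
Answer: $18346702500$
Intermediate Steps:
$r{\left(U \right)} = 0$
$B{\left(W \right)} = 0$ ($B{\left(W \right)} = 8 \cdot 1 \cdot 0 \left(-3\right) = 8 \cdot 0 \left(-3\right) = 8 \cdot 0 = 0$)
$\left(\left(r{\left(-8 \right)} + \left(-9 + 396\right) \left(-80 - 270\right)\right) + B{\left(30 \right)}\right)^{2} = \left(\left(0 + \left(-9 + 396\right) \left(-80 - 270\right)\right) + 0\right)^{2} = \left(\left(0 + 387 \left(-350\right)\right) + 0\right)^{2} = \left(\left(0 - 135450\right) + 0\right)^{2} = \left(-135450 + 0\right)^{2} = \left(-135450\right)^{2} = 18346702500$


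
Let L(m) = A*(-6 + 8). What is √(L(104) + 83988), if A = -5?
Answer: √83978 ≈ 289.79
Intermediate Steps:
L(m) = -10 (L(m) = -5*(-6 + 8) = -5*2 = -10)
√(L(104) + 83988) = √(-10 + 83988) = √83978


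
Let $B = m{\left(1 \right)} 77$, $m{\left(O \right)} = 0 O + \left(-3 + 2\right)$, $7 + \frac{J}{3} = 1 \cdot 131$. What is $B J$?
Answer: $-28644$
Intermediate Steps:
$J = 372$ ($J = -21 + 3 \cdot 1 \cdot 131 = -21 + 3 \cdot 131 = -21 + 393 = 372$)
$m{\left(O \right)} = -1$ ($m{\left(O \right)} = 0 - 1 = -1$)
$B = -77$ ($B = \left(-1\right) 77 = -77$)
$B J = \left(-77\right) 372 = -28644$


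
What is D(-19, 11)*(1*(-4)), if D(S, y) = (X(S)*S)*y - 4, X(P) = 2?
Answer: 1688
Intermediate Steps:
D(S, y) = -4 + 2*S*y (D(S, y) = (2*S)*y - 4 = 2*S*y - 4 = -4 + 2*S*y)
D(-19, 11)*(1*(-4)) = (-4 + 2*(-19)*11)*(1*(-4)) = (-4 - 418)*(-4) = -422*(-4) = 1688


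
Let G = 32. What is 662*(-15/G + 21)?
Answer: 217467/16 ≈ 13592.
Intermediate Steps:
662*(-15/G + 21) = 662*(-15/32 + 21) = 662*(657/32) = 217467/16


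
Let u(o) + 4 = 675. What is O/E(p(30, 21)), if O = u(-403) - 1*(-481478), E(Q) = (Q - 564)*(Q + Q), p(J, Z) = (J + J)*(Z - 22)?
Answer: 482149/74880 ≈ 6.4390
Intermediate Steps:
p(J, Z) = 2*J*(-22 + Z) (p(J, Z) = (2*J)*(-22 + Z) = 2*J*(-22 + Z))
u(o) = 671 (u(o) = -4 + 675 = 671)
E(Q) = 2*Q*(-564 + Q) (E(Q) = (-564 + Q)*(2*Q) = 2*Q*(-564 + Q))
O = 482149 (O = 671 - 1*(-481478) = 671 + 481478 = 482149)
O/E(p(30, 21)) = 482149/((2*(2*30*(-22 + 21))*(-564 + 2*30*(-22 + 21)))) = 482149/((2*(2*30*(-1))*(-564 + 2*30*(-1)))) = 482149/((2*(-60)*(-564 - 60))) = 482149/((2*(-60)*(-624))) = 482149/74880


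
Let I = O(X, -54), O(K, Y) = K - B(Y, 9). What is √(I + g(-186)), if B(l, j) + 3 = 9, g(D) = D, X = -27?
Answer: I*√219 ≈ 14.799*I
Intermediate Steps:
B(l, j) = 6 (B(l, j) = -3 + 9 = 6)
O(K, Y) = -6 + K (O(K, Y) = K - 1*6 = K - 6 = -6 + K)
I = -33 (I = -6 - 27 = -33)
√(I + g(-186)) = √(-33 - 186) = √(-219) = I*√219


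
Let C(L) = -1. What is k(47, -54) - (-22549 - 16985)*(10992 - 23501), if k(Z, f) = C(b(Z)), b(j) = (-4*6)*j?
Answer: -494530807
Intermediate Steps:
b(j) = -24*j
k(Z, f) = -1
k(47, -54) - (-22549 - 16985)*(10992 - 23501) = -1 - (-22549 - 16985)*(10992 - 23501) = -1 - (-39534)*(-12509) = -1 - 1*494530806 = -1 - 494530806 = -494530807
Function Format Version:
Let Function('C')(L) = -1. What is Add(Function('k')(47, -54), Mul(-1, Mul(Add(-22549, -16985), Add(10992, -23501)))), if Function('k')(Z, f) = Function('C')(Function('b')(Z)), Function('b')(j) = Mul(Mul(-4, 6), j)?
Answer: -494530807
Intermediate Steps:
Function('b')(j) = Mul(-24, j)
Function('k')(Z, f) = -1
Add(Function('k')(47, -54), Mul(-1, Mul(Add(-22549, -16985), Add(10992, -23501)))) = Add(-1, Mul(-1, Mul(Add(-22549, -16985), Add(10992, -23501)))) = Add(-1, Mul(-1, Mul(-39534, -12509))) = Add(-1, Mul(-1, 494530806)) = Add(-1, -494530806) = -494530807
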